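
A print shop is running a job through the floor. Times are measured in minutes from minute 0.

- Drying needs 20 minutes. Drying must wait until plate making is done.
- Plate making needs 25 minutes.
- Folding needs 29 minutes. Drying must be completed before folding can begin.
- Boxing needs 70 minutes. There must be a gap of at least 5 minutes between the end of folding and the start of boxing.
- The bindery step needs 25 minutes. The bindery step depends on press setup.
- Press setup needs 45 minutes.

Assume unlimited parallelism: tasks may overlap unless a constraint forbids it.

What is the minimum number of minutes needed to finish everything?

Press setup has no prerequisites, so it starts at minute 0 and finishes at minute 45.
After press setup (finishes minute 45), the bindery step can start at minute 45 and finishes at minute 70.
Plate making has no prerequisites, so it starts at minute 0 and finishes at minute 25.
Drying waits on plate making (finishes minute 25), so it starts at minute 25 and finishes at 25 + 20 = minute 45.
Folding waits on drying (finishes minute 45), so it starts at minute 45 and finishes at 45 + 29 = minute 74.
Boxing waits on folding (finishes minute 74, plus 5-minute gap → minute 79), so it starts at minute 79 and finishes at 79 + 70 = minute 149.
All tasks are finished once the last one completes. Finish times: Plate making at 25, Press setup at 45, Drying at 45, Folding at 74, The bindery step at 70, Boxing at 149. The latest is minute 149.

149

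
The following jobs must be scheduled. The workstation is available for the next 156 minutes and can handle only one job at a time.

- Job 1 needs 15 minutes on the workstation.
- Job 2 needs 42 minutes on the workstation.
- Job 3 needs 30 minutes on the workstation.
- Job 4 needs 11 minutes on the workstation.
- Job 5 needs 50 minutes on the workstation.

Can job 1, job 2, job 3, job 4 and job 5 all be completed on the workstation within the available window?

Yes

Running back to back, the jobs need 15 + 42 + 30 + 11 + 50 = 148 minutes on the workstation.
Since 148 ≤ 156, they fit within the window.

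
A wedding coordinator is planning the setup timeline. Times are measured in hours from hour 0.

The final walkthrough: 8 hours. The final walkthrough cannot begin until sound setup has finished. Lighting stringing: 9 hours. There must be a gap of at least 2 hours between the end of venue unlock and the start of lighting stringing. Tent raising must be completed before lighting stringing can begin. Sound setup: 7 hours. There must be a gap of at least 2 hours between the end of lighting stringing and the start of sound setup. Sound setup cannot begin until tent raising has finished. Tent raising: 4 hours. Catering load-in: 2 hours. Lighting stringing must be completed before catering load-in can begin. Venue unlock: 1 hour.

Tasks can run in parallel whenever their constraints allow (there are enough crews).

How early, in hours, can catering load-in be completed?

Nothing blocks tent raising, so it runs from hour 0 to hour 4.
Nothing blocks venue unlock, so it runs from hour 0 to hour 1.
For lighting stringing: venue unlock (finishes hour 1, plus 2-hour gap → hour 3); tent raising (finishes hour 4). Taking the maximum gives a start of hour 4, and it finishes at 4 + 9 = hour 13.
After lighting stringing (finishes hour 13), catering load-in can start at hour 13 and finishes at hour 15.

15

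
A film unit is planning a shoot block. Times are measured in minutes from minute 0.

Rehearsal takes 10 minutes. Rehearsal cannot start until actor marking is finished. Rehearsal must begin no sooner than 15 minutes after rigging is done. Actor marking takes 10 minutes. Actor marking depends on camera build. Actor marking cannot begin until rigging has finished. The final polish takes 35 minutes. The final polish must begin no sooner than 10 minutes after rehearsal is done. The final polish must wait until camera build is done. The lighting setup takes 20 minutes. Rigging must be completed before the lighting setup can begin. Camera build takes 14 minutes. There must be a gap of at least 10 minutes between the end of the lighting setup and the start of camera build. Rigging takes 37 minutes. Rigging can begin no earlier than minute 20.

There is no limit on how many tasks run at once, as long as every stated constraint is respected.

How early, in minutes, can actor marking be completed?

111

After its own release at minute 20, rigging can start at minute 20 and finishes at minute 57.
The lighting setup cannot begin until rigging (finishes minute 57). It runs from minute 57 to 57 + 20 = minute 77.
Camera build waits on the lighting setup (finishes minute 77, plus 10-minute gap → minute 87), so it starts at minute 87 and finishes at 87 + 14 = minute 101.
For actor marking: camera build (finishes minute 101); rigging (finishes minute 57). Taking the maximum gives a start of minute 101, and it finishes at 101 + 10 = minute 111.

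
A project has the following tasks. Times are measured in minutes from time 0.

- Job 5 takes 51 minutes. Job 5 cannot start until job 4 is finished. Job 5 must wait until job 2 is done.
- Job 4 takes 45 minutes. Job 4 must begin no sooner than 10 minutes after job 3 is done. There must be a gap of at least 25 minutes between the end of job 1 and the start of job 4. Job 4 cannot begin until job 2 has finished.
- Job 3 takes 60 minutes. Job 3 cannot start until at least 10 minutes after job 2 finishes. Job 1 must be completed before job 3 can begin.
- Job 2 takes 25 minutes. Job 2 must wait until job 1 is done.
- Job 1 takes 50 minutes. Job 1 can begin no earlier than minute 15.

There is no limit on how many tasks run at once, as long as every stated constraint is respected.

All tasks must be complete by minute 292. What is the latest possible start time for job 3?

126

Nothing follows job 5; the deadline of minute 292 is its only limit. It must start by 292 − 51 = minute 241.
Since job 5 (must start by minute 241) depends on it, job 4 must finish by minute 241. Backing off its 45-minute duration gives a latest start of minute 196.
Job 3 feeds into job 4 (must start by minute 196, minus 10-minute gap → minute 186); so job 3 must finish by minute 186 and therefore start by minute 126.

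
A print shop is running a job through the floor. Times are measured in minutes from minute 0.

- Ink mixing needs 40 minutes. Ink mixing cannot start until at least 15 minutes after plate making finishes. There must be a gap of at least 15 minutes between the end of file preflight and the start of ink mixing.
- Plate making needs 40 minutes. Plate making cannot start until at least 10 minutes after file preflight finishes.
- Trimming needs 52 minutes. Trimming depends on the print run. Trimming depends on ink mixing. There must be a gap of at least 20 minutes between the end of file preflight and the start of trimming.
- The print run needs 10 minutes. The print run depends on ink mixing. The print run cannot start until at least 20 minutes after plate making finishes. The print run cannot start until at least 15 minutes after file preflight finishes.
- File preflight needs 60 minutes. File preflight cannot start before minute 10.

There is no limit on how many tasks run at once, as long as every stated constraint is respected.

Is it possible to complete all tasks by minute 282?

After its own release at minute 10, file preflight can start at minute 10 and finishes at minute 70.
Plate making cannot begin until file preflight (finishes minute 70, plus 10-minute gap → minute 80). It runs from minute 80 to 80 + 40 = minute 120.
Ink mixing cannot start until plate making (finishes minute 120, plus 15-minute gap → minute 135); file preflight (finishes minute 70, plus 15-minute gap → minute 85). The controlling bound is minute 135, so ink mixing finishes at 135 + 40 = minute 175.
For the print run: ink mixing (finishes minute 175); plate making (finishes minute 120, plus 20-minute gap → minute 140); file preflight (finishes minute 70, plus 15-minute gap → minute 85). Taking the maximum gives a start of minute 175, and it finishes at 175 + 10 = minute 185.
For trimming: the print run (finishes minute 185); ink mixing (finishes minute 175); file preflight (finishes minute 70, plus 20-minute gap → minute 90). Taking the maximum gives a start of minute 185, and it finishes at 185 + 52 = minute 237.
Every task is finished by minute 237, which is no later than the deadline of 282, so the schedule is feasible.

Yes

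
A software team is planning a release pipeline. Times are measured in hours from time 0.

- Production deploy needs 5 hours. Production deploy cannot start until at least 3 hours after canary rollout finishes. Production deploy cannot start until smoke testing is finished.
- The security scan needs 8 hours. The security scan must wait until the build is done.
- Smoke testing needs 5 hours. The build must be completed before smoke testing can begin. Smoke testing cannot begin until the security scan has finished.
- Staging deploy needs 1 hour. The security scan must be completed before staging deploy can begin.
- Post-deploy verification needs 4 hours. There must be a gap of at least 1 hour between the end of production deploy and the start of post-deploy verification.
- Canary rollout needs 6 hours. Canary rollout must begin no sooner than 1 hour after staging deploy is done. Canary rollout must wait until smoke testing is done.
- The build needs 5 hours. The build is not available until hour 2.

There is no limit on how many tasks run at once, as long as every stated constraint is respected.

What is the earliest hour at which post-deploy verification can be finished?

39

After its own release at hour 2, the build can start at hour 2 and finishes at hour 7.
After the build (finishes hour 7), the security scan can start at hour 7 and finishes at hour 15.
Smoke testing has to wait for the build (finishes hour 7); the security scan (finishes hour 15). The latest of these is hour 15, so smoke testing runs hour 15 to 15 + 5 = hour 20.
Staging deploy cannot begin until the security scan (finishes hour 15). It runs from hour 15 to 15 + 1 = hour 16.
For canary rollout: staging deploy (finishes hour 16, plus 1-hour gap → hour 17); smoke testing (finishes hour 20). Taking the maximum gives a start of hour 20, and it finishes at 20 + 6 = hour 26.
Production deploy needs all of canary rollout (finishes hour 26, plus 3-hour gap → hour 29); smoke testing (finishes hour 20). That puts its earliest start at hour 29; it finishes at 29 + 5 = hour 34.
Post-deploy verification waits on production deploy (finishes hour 34, plus 1-hour gap → hour 35), so it starts at hour 35 and finishes at 35 + 4 = hour 39.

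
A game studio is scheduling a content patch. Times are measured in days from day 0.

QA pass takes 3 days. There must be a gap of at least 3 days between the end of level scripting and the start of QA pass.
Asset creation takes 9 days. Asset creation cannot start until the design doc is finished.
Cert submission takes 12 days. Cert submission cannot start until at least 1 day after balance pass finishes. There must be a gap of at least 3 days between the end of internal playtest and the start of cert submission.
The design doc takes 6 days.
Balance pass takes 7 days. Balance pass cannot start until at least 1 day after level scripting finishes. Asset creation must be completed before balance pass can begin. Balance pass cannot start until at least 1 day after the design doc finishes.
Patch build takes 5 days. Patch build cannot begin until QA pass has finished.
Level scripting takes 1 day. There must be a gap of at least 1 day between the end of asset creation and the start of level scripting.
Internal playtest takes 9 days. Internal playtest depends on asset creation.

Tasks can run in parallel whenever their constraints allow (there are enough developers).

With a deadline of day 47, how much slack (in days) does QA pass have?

19

The design doc has no prerequisites, so it starts at day 0 and finishes at day 6.
Asset creation waits on the design doc (finishes day 6), so it starts at day 6 and finishes at 6 + 9 = day 15.
After asset creation (finishes day 15, plus 1-day gap → day 16), level scripting can start at day 16 and finishes at day 17.
QA pass cannot begin until level scripting (finishes day 17, plus 3-day gap → day 20). It runs from day 20 to 20 + 3 = day 23.

Working backward from the deadline:
Patch build must finish by day 47; it takes 5 days, so it must start by 47 − 5 = day 42.
QA pass has to be done before patch build (must start by day 42). That means finishing by day 42, i.e. starting by 42 − 3 = day 39.
So QA pass can start as early as day 20 and as late as day 39, giving 39 − 20 = 19 days of slack.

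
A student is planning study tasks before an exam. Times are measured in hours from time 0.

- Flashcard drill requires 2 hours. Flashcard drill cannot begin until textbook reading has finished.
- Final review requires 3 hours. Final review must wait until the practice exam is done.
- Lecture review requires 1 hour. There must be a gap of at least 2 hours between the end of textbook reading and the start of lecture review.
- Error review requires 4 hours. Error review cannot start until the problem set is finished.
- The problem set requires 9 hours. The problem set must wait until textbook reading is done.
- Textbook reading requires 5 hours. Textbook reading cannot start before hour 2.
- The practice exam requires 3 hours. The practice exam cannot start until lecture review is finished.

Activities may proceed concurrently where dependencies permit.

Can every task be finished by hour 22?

Yes

After its own release at hour 2, textbook reading can start at hour 2 and finishes at hour 7.
After textbook reading (finishes hour 7), flashcard drill can start at hour 7 and finishes at hour 9.
After textbook reading (finishes hour 7), the problem set can start at hour 7 and finishes at hour 16.
After the problem set (finishes hour 16), error review can start at hour 16 and finishes at hour 20.
Lecture review cannot begin until textbook reading (finishes hour 7, plus 2-hour gap → hour 9). It runs from hour 9 to 9 + 1 = hour 10.
After lecture review (finishes hour 10), the practice exam can start at hour 10 and finishes at hour 13.
After the practice exam (finishes hour 13), final review can start at hour 13 and finishes at hour 16.
Every task is finished by hour 20, which is no later than the deadline of 22, so the schedule is feasible.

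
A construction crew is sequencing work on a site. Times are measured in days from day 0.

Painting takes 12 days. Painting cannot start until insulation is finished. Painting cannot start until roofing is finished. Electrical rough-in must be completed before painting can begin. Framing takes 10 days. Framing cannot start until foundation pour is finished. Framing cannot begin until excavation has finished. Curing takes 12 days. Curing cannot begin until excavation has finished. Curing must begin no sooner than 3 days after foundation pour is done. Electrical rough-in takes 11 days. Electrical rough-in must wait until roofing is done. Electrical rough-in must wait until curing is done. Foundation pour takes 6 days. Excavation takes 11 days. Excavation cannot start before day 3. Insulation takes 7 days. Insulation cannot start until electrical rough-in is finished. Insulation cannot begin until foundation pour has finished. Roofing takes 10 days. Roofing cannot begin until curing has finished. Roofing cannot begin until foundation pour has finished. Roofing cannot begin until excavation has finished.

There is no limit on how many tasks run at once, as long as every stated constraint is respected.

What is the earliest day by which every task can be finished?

Foundation pour can start immediately at day 0; it finishes at day 6.
Excavation cannot begin until its own release at day 3. It runs from day 3 to 3 + 11 = day 14.
Framing needs all of foundation pour (finishes day 6); excavation (finishes day 14). That puts its earliest start at day 14; it finishes at 14 + 10 = day 24.
Curing needs all of excavation (finishes day 14); foundation pour (finishes day 6, plus 3-day gap → day 9). That puts its earliest start at day 14; it finishes at 14 + 12 = day 26.
Roofing has to wait for curing (finishes day 26); foundation pour (finishes day 6); excavation (finishes day 14). The latest of these is day 26, so roofing runs day 26 to 26 + 10 = day 36.
For electrical rough-in: roofing (finishes day 36); curing (finishes day 26). Taking the maximum gives a start of day 36, and it finishes at 36 + 11 = day 47.
Insulation cannot start until electrical rough-in (finishes day 47); foundation pour (finishes day 6). The controlling bound is day 47, so insulation finishes at 47 + 7 = day 54.
For painting: insulation (finishes day 54); roofing (finishes day 36); electrical rough-in (finishes day 47). Taking the maximum gives a start of day 54, and it finishes at 54 + 12 = day 66.
All tasks are finished once the last one completes. Finish times: Excavation at 14, Foundation pour at 6, Curing at 26, Framing at 24, Roofing at 36, Electrical rough-in at 47, Insulation at 54, Painting at 66. The latest is day 66.

66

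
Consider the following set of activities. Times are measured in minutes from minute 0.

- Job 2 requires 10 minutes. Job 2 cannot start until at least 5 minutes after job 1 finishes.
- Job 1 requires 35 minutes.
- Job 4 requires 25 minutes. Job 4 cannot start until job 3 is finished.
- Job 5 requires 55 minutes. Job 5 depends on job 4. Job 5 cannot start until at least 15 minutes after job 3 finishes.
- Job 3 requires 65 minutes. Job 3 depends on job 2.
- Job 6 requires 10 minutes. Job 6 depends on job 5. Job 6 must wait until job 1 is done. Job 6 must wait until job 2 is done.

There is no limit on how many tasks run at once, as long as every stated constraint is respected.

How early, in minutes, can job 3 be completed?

Nothing blocks job 1, so it runs from minute 0 to minute 35.
Job 2 waits on job 1 (finishes minute 35, plus 5-minute gap → minute 40), so it starts at minute 40 and finishes at 40 + 10 = minute 50.
After job 2 (finishes minute 50), job 3 can start at minute 50 and finishes at minute 115.

115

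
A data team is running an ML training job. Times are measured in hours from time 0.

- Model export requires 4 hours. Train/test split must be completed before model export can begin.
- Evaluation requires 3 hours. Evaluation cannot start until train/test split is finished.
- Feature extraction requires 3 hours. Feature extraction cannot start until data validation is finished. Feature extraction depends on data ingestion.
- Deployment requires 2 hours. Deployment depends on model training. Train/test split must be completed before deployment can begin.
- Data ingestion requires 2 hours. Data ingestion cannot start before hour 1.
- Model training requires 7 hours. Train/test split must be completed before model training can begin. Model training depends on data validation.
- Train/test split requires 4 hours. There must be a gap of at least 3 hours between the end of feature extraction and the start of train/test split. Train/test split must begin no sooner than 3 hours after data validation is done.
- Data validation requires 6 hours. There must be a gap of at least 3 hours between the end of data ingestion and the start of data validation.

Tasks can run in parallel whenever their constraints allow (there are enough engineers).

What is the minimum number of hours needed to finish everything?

Data ingestion waits on its own release at hour 1, so it starts at hour 1 and finishes at 1 + 2 = hour 3.
Data validation cannot begin until data ingestion (finishes hour 3, plus 3-hour gap → hour 6). It runs from hour 6 to 6 + 6 = hour 12.
For feature extraction: data validation (finishes hour 12); data ingestion (finishes hour 3). Taking the maximum gives a start of hour 12, and it finishes at 12 + 3 = hour 15.
Train/test split needs all of feature extraction (finishes hour 15, plus 3-hour gap → hour 18); data validation (finishes hour 12, plus 3-hour gap → hour 15). That puts its earliest start at hour 18; it finishes at 18 + 4 = hour 22.
Model export cannot begin until train/test split (finishes hour 22). It runs from hour 22 to 22 + 4 = hour 26.
Evaluation waits on train/test split (finishes hour 22), so it starts at hour 22 and finishes at 22 + 3 = hour 25.
Model training cannot start until train/test split (finishes hour 22); data validation (finishes hour 12). The controlling bound is hour 22, so model training finishes at 22 + 7 = hour 29.
Deployment has to wait for model training (finishes hour 29); train/test split (finishes hour 22). The latest of these is hour 29, so deployment runs hour 29 to 29 + 2 = hour 31.
All tasks are finished once the last one completes. Finish times: Data ingestion at 3, Data validation at 12, Feature extraction at 15, Train/test split at 22, Model training at 29, Evaluation at 25, Model export at 26, Deployment at 31. The latest is hour 31.

31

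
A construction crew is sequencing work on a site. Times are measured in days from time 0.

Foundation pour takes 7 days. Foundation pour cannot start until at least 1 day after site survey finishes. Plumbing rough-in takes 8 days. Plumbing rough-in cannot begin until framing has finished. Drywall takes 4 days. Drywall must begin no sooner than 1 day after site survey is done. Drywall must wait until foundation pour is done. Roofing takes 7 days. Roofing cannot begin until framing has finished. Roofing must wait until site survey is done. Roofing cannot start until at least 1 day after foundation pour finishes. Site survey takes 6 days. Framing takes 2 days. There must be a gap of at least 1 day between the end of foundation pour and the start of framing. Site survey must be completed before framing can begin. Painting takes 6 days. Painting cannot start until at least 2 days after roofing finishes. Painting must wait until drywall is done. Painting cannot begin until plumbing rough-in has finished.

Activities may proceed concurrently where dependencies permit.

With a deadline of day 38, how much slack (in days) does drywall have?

Nothing blocks site survey, so it runs from day 0 to day 6.
Foundation pour waits on site survey (finishes day 6, plus 1-day gap → day 7), so it starts at day 7 and finishes at 7 + 7 = day 14.
Drywall cannot start until site survey (finishes day 6, plus 1-day gap → day 7); foundation pour (finishes day 14). The controlling bound is day 14, so drywall finishes at 14 + 4 = day 18.

Working backward from the deadline:
Painting has no dependents, so it just needs to finish by day 38. Starting by 38 − 6 = day 32 achieves that.
Drywall must finish before painting (must start by day 32). With a 4-day duration, drywall must start by 32 − 4 = day 28.
So drywall can start as early as day 14 and as late as day 28, giving 28 − 14 = 14 days of slack.

14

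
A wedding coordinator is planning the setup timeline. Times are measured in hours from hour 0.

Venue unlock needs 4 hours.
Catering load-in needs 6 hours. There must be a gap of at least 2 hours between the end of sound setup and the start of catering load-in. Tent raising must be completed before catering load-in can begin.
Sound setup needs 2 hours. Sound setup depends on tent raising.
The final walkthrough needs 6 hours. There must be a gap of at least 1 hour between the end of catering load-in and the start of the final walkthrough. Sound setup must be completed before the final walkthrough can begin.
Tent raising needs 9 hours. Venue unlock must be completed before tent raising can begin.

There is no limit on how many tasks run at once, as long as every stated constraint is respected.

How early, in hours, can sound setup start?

Venue unlock can start immediately at hour 0; it finishes at hour 4.
Tent raising waits on venue unlock (finishes hour 4), so it starts at hour 4 and finishes at 4 + 9 = hour 13.
Sound setup waits on tent raising (finishes hour 13), so the earliest it can start is hour 13.

13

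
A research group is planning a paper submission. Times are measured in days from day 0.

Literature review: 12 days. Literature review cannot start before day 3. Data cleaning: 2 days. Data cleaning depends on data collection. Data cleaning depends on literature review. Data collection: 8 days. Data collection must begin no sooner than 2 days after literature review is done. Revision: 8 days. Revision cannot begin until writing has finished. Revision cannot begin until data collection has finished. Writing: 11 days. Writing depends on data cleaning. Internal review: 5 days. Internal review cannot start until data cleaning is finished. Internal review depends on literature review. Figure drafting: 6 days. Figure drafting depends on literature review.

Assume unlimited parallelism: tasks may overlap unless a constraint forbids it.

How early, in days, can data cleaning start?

25

Literature review waits on its own release at day 3, so it starts at day 3 and finishes at 3 + 12 = day 15.
Data collection waits on literature review (finishes day 15, plus 2-day gap → day 17), so it starts at day 17 and finishes at 17 + 8 = day 25.
Data cleaning waits on data collection (finishes day 25); literature review (finishes day 15). The latest of these is day 25, which is the earliest data cleaning can start.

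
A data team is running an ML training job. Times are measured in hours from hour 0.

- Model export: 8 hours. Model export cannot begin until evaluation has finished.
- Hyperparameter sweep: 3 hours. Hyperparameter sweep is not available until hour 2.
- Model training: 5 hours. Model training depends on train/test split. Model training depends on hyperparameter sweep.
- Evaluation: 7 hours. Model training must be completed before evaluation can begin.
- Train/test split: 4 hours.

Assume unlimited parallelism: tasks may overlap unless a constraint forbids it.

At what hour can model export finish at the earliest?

25

After its own release at hour 2, hyperparameter sweep can start at hour 2 and finishes at hour 5.
Nothing blocks train/test split, so it runs from hour 0 to hour 4.
Model training cannot start until train/test split (finishes hour 4); hyperparameter sweep (finishes hour 5). The controlling bound is hour 5, so model training finishes at 5 + 5 = hour 10.
Evaluation waits on model training (finishes hour 10), so it starts at hour 10 and finishes at 10 + 7 = hour 17.
After evaluation (finishes hour 17), model export can start at hour 17 and finishes at hour 25.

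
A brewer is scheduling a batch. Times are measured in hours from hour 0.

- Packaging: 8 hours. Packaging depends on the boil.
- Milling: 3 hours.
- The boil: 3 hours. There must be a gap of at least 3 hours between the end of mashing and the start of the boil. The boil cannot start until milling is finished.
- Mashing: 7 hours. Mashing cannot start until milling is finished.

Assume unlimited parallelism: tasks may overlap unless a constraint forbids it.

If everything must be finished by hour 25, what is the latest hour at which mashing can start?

4

To finish by hour 25, packaging (duration 8) must start no later than hour 17.
The boil must finish before packaging (must start by hour 17). With a 3-hour duration, the boil must start by 17 − 3 = hour 14.
Mashing must finish before the boil (must start by hour 14, minus 3-hour gap → hour 11). With a 7-hour duration, mashing must start by 11 − 7 = hour 4.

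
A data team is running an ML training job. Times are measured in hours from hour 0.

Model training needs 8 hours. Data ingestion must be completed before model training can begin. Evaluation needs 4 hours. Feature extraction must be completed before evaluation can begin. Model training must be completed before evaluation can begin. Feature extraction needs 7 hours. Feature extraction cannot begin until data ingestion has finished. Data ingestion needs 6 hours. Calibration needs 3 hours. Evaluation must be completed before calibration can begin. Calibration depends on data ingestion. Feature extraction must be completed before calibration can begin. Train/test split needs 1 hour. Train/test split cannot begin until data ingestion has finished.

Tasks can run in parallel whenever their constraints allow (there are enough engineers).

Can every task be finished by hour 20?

Data ingestion can start immediately at hour 0; it finishes at hour 6.
After data ingestion (finishes hour 6), model training can start at hour 6 and finishes at hour 14.
Train/test split cannot begin until data ingestion (finishes hour 6). It runs from hour 6 to 6 + 1 = hour 7.
Feature extraction waits on data ingestion (finishes hour 6), so it starts at hour 6 and finishes at 6 + 7 = hour 13.
For evaluation: feature extraction (finishes hour 13); model training (finishes hour 14). Taking the maximum gives a start of hour 14, and it finishes at 14 + 4 = hour 18.
Calibration cannot start until evaluation (finishes hour 18); data ingestion (finishes hour 6); feature extraction (finishes hour 13). The controlling bound is hour 18, so calibration finishes at 18 + 3 = hour 21.
The earliest everything can be done is hour 21, which is after the deadline of 20, so it is not possible.

No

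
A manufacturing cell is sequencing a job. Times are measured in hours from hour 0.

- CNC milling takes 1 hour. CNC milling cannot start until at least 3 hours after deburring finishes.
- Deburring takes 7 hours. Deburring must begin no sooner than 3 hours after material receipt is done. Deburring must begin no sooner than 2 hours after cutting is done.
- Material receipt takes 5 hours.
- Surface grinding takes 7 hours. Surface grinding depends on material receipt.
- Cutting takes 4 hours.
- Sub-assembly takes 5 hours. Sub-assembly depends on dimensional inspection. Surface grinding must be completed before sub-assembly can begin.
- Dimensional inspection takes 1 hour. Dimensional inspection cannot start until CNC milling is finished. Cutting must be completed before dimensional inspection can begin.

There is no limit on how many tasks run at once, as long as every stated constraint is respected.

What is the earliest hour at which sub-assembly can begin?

Nothing blocks cutting, so it runs from hour 0 to hour 4.
Material receipt has no prerequisites, so it starts at hour 0 and finishes at hour 5.
After material receipt (finishes hour 5), surface grinding can start at hour 5 and finishes at hour 12.
Deburring has to wait for material receipt (finishes hour 5, plus 3-hour gap → hour 8); cutting (finishes hour 4, plus 2-hour gap → hour 6). The latest of these is hour 8, so deburring runs hour 8 to 8 + 7 = hour 15.
CNC milling waits on deburring (finishes hour 15, plus 3-hour gap → hour 18), so it starts at hour 18 and finishes at 18 + 1 = hour 19.
Dimensional inspection cannot start until CNC milling (finishes hour 19); cutting (finishes hour 4). The controlling bound is hour 19, so dimensional inspection finishes at 19 + 1 = hour 20.
Sub-assembly waits on dimensional inspection (finishes hour 20); surface grinding (finishes hour 12). The latest of these is hour 20, which is the earliest sub-assembly can start.

20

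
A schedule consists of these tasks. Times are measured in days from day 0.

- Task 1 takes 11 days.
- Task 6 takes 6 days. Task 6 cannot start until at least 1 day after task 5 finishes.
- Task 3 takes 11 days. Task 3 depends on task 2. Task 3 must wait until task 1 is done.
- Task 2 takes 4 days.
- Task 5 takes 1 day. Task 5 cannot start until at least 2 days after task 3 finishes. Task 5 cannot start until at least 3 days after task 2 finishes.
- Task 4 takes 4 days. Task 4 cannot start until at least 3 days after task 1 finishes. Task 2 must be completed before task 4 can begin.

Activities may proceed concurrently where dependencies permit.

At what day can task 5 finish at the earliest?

25

Nothing blocks task 2, so it runs from day 0 to day 4.
Nothing blocks task 1, so it runs from day 0 to day 11.
Task 3 cannot start until task 2 (finishes day 4); task 1 (finishes day 11). The controlling bound is day 11, so task 3 finishes at 11 + 11 = day 22.
Task 5 needs all of task 3 (finishes day 22, plus 2-day gap → day 24); task 2 (finishes day 4, plus 3-day gap → day 7). That puts its earliest start at day 24; it finishes at 24 + 1 = day 25.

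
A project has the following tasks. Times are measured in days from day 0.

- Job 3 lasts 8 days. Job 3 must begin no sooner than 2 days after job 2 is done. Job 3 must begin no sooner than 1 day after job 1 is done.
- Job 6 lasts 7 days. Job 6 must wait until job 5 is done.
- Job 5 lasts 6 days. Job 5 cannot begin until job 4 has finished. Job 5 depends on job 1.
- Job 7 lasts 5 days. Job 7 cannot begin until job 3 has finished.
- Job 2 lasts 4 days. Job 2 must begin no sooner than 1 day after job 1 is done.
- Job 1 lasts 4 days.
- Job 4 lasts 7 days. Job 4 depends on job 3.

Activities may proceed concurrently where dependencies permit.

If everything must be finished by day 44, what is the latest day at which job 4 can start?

Job 6 has no dependents, so it just needs to finish by day 44. Starting by 44 − 7 = day 37 achieves that.
Job 5 feeds into job 6 (must start by day 37); so job 5 must finish by day 37 and therefore start by day 31.
Job 4 must finish before job 5 (must start by day 31). With a 7-day duration, job 4 must start by 31 − 7 = day 24.

24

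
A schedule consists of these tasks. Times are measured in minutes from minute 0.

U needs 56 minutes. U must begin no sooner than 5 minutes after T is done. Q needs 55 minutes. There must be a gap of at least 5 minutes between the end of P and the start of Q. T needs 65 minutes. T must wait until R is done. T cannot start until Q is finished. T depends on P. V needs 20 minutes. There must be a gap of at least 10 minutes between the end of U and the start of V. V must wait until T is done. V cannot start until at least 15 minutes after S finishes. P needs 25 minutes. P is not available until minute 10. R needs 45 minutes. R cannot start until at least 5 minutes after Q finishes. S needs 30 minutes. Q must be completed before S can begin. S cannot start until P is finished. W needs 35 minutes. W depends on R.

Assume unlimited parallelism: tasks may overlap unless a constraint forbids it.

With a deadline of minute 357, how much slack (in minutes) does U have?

P cannot begin until its own release at minute 10. It runs from minute 10 to 10 + 25 = minute 35.
After P (finishes minute 35, plus 5-minute gap → minute 40), Q can start at minute 40 and finishes at minute 95.
R cannot begin until Q (finishes minute 95, plus 5-minute gap → minute 100). It runs from minute 100 to 100 + 45 = minute 145.
T needs all of R (finishes minute 145); Q (finishes minute 95); P (finishes minute 35). That puts its earliest start at minute 145; it finishes at 145 + 65 = minute 210.
After T (finishes minute 210, plus 5-minute gap → minute 215), U can start at minute 215 and finishes at minute 271.

Working backward from the deadline:
V must finish by minute 357; it takes 20 minutes, so it must start by 357 − 20 = minute 337.
Since V (must start by minute 337, minus 10-minute gap → minute 327) depends on it, U must finish by minute 327. Backing off its 56-minute duration gives a latest start of minute 271.
So U can start as early as minute 215 and as late as minute 271, giving 271 − 215 = 56 minutes of slack.

56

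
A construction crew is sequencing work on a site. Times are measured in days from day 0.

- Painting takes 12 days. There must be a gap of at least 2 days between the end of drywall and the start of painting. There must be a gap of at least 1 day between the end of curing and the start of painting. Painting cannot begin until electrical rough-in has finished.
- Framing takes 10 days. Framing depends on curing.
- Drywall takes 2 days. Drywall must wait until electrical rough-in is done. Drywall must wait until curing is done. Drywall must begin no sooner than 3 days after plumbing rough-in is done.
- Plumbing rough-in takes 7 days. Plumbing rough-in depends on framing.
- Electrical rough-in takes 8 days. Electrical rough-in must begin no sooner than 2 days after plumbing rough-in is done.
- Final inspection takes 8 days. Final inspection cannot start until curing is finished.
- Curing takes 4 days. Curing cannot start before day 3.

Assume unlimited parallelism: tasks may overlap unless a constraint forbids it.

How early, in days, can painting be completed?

50

After its own release at day 3, curing can start at day 3 and finishes at day 7.
Framing waits on curing (finishes day 7), so it starts at day 7 and finishes at 7 + 10 = day 17.
After framing (finishes day 17), plumbing rough-in can start at day 17 and finishes at day 24.
Electrical rough-in waits on plumbing rough-in (finishes day 24, plus 2-day gap → day 26), so it starts at day 26 and finishes at 26 + 8 = day 34.
Drywall needs all of electrical rough-in (finishes day 34); curing (finishes day 7); plumbing rough-in (finishes day 24, plus 3-day gap → day 27). That puts its earliest start at day 34; it finishes at 34 + 2 = day 36.
Painting has to wait for drywall (finishes day 36, plus 2-day gap → day 38); curing (finishes day 7, plus 1-day gap → day 8); electrical rough-in (finishes day 34). The latest of these is day 38, so painting runs day 38 to 38 + 12 = day 50.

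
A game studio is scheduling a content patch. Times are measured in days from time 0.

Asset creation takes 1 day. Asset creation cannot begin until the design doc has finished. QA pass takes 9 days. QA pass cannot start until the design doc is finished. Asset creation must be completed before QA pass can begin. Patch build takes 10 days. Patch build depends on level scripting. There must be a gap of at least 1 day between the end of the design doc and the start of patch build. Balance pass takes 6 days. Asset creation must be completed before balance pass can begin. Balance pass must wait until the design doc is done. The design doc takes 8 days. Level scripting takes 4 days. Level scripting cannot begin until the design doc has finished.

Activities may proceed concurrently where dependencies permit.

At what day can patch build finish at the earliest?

22

The design doc can start immediately at day 0; it finishes at day 8.
Level scripting cannot begin until the design doc (finishes day 8). It runs from day 8 to 8 + 4 = day 12.
Patch build needs all of level scripting (finishes day 12); the design doc (finishes day 8, plus 1-day gap → day 9). That puts its earliest start at day 12; it finishes at 12 + 10 = day 22.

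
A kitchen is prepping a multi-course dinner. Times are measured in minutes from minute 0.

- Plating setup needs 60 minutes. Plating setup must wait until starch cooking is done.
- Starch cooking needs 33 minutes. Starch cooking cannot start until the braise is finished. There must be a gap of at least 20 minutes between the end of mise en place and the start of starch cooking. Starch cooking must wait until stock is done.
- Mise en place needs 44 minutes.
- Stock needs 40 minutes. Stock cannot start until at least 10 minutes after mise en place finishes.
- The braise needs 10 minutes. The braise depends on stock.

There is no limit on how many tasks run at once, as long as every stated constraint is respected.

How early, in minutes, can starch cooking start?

104

Mise en place has no prerequisites, so it starts at minute 0 and finishes at minute 44.
Stock cannot begin until mise en place (finishes minute 44, plus 10-minute gap → minute 54). It runs from minute 54 to 54 + 40 = minute 94.
The braise waits on stock (finishes minute 94), so it starts at minute 94 and finishes at 94 + 10 = minute 104.
Starch cooking waits on the braise (finishes minute 104); mise en place (finishes minute 44, plus 20-minute gap → minute 64); stock (finishes minute 94). The latest of these is minute 104, which is the earliest starch cooking can start.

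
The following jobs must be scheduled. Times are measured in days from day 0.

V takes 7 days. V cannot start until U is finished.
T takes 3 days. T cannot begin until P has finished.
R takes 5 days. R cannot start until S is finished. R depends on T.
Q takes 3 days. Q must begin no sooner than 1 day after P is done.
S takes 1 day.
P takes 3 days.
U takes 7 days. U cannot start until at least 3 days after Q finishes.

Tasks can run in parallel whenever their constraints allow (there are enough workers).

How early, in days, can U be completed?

P has no prerequisites, so it starts at day 0 and finishes at day 3.
Q cannot begin until P (finishes day 3, plus 1-day gap → day 4). It runs from day 4 to 4 + 3 = day 7.
U cannot begin until Q (finishes day 7, plus 3-day gap → day 10). It runs from day 10 to 10 + 7 = day 17.

17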